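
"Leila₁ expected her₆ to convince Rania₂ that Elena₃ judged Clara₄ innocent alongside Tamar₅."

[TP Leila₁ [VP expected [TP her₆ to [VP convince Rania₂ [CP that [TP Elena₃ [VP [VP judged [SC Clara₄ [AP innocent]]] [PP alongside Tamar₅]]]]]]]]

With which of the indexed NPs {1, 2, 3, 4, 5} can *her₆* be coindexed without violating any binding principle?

*her* is a pronoun, so Principle B applies: it must be free in its binding domain.
Binding domain of *her₆*: the matrix TP, whose subject is Leila₁.
*Leila₁* c-commands the pronoun within its binding domain → coindexation would violate Principle B.
*Rania₂*: the pronoun c-commands this R-expression → coindexation would violate Principle C on *Rania₂*.
*Elena₃*: the pronoun c-commands this R-expression → coindexation would violate Principle C on *Elena₃*.
*Clara₄*: the pronoun c-commands this R-expression → coindexation would violate Principle C on *Clara₄*.
*Tamar₅*: the pronoun c-commands this R-expression → coindexation would violate Principle C on *Tamar₅*.

none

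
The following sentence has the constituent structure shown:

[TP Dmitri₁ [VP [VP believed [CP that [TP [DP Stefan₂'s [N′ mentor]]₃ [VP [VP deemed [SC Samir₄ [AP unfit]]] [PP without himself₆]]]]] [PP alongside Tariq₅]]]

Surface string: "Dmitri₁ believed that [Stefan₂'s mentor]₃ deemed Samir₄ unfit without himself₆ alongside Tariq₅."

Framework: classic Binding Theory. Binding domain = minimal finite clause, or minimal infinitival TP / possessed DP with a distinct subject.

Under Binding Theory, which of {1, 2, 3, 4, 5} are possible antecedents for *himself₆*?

*himself* is an anaphor, so Principle A applies: it must be bound in its binding domain.
Binding domain of *himself₆*: the embedded TP, whose subject is [Stefan₂'s mentor]₃.
*Dmitri₁* c-commands the anaphor but is outside its binding domain → cannot satisfy Principle A.
*Stefan₂* does not c-command the anaphor → cannot bind it.
*[Stefan₂'s mentor]₃* c-commands the anaphor within its binding domain → licit binder.
*Samir₄* does not c-command the anaphor → cannot bind it.
*Tariq₅* does not c-command the anaphor → cannot bind it.

{3}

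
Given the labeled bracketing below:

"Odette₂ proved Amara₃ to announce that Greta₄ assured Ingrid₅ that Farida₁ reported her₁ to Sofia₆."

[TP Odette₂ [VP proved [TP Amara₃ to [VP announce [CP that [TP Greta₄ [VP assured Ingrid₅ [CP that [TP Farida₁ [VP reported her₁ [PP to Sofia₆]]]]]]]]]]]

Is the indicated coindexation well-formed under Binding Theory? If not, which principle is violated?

Principle B

The two coindexed NPs are *Farida₁* and *her₁*.
*her₁* is a pronoun. Its binding domain is the embedded TP, whose subject is Farida₁.
*Farida₁* c-commands it within that domain and carries the same index.
The pronoun is locally bound → Principle B violation.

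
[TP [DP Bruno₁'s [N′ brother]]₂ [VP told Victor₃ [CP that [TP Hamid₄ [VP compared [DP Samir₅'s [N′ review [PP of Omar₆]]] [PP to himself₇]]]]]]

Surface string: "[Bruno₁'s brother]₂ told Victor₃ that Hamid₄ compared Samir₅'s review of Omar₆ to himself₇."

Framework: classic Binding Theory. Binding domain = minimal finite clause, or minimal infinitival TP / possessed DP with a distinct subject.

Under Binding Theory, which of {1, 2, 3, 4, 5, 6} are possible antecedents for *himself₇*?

{4}

*himself* is an anaphor, so Principle A applies: it must be bound in its binding domain.
Binding domain of *himself₇*: the embedded TP, whose subject is Hamid₄.
*Bruno₁* does not c-command the anaphor → cannot bind it.
*[Bruno₁'s brother]₂* c-commands the anaphor but is outside its binding domain → cannot satisfy Principle A.
*Victor₃* c-commands the anaphor but is outside its binding domain → cannot satisfy Principle A.
*Hamid₄* c-commands the anaphor within its binding domain → licit binder.
*Samir₅* does not c-command the anaphor → cannot bind it.
*Omar₆* does not c-command the anaphor → cannot bind it.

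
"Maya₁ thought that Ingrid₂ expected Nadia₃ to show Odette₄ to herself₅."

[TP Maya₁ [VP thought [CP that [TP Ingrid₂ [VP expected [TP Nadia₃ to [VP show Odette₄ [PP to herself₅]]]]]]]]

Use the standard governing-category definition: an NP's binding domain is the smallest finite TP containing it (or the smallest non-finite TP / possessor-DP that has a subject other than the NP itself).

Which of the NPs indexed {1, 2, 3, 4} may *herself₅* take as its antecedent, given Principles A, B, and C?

*herself* is an anaphor, so Principle A applies: it must be bound in its binding domain.
Binding domain of *herself₅*: the embedded TP, whose subject is Nadia₃.
*Maya₁* c-commands the anaphor but is outside its binding domain → cannot satisfy Principle A.
*Ingrid₂* c-commands the anaphor but is outside its binding domain → cannot satisfy Principle A.
*Nadia₃* c-commands the anaphor within its binding domain → licit binder.
*Odette₄* c-commands the anaphor within its binding domain → licit binder.

{3, 4}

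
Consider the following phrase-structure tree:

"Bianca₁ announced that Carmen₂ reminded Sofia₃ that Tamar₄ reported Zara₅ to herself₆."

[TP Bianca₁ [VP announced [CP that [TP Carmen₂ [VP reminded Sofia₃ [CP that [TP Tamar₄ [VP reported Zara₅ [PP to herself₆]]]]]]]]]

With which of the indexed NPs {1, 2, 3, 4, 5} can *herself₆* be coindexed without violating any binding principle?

{4, 5}

*herself* is an anaphor, so Principle A applies: it must be bound in its binding domain.
Binding domain of *herself₆*: the embedded TP, whose subject is Tamar₄.
*Bianca₁* c-commands the anaphor but is outside its binding domain → cannot satisfy Principle A.
*Carmen₂* c-commands the anaphor but is outside its binding domain → cannot satisfy Principle A.
*Sofia₃* c-commands the anaphor but is outside its binding domain → cannot satisfy Principle A.
*Tamar₄* c-commands the anaphor within its binding domain → licit binder.
*Zara₅* c-commands the anaphor within its binding domain → licit binder.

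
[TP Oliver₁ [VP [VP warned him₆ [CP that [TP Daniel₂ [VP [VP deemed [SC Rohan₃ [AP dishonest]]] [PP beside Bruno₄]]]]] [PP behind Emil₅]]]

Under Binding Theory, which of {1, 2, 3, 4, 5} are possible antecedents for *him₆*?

{5}

*him* is a pronoun, so Principle B applies: it must be free in its binding domain.
Binding domain of *him₆*: the matrix TP, whose subject is Oliver₁.
*Oliver₁* c-commands the pronoun within its binding domain → coindexation would violate Principle B.
*Daniel₂*: the pronoun c-commands this R-expression → coindexation would violate Principle C on *Daniel₂*.
*Rohan₃*: the pronoun c-commands this R-expression → coindexation would violate Principle C on *Rohan₃*.
*Bruno₄*: the pronoun c-commands this R-expression → coindexation would violate Principle C on *Bruno₄*.
*Emil₅* and the pronoun do not c-command one another → neither Principle B nor Principle C is at stake; coindexation permitted.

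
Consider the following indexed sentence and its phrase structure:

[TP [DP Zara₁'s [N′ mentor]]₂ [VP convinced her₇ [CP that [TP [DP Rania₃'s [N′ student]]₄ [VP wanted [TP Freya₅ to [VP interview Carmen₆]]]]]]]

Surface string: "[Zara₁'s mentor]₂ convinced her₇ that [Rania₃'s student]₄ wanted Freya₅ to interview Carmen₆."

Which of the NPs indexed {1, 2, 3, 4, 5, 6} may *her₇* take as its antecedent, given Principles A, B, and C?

*her* is a pronoun, so Principle B applies: it must be free in its binding domain.
Binding domain of *her₇*: the matrix TP, whose subject is [Zara₁'s mentor]₂.
*Zara₁* and the pronoun do not c-command one another → neither Principle B nor Principle C is at stake; coindexation permitted.
*[Zara₁'s mentor]₂* c-commands the pronoun within its binding domain → coindexation would violate Principle B.
*Rania₃*: the pronoun c-commands this R-expression → coindexation would violate Principle C on *Rania₃*.
*[Rania₃'s student]₄*: the pronoun c-commands this R-expression → coindexation would violate Principle C on *[Rania₃'s student]₄*.
*Freya₅*: the pronoun c-commands this R-expression → coindexation would violate Principle C on *Freya₅*.
*Carmen₆*: the pronoun c-commands this R-expression → coindexation would violate Principle C on *Carmen₆*.

{1}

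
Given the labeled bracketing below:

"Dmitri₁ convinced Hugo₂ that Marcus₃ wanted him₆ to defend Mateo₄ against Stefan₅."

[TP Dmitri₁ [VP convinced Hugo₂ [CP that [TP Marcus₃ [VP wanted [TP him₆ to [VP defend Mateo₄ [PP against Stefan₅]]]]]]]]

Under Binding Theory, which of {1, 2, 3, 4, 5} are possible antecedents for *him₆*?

{1, 2}

*him* is a pronoun, so Principle B applies: it must be free in its binding domain.
Binding domain of *him₆*: the embedded TP, whose subject is Marcus₃.
*Dmitri₁* c-commands the pronoun but from outside its binding domain, and is not c-commanded by it → coindexation permitted.
*Hugo₂* c-commands the pronoun but from outside its binding domain, and is not c-commanded by it → coindexation permitted.
*Marcus₃* c-commands the pronoun within its binding domain → coindexation would violate Principle B.
*Mateo₄*: the pronoun c-commands this R-expression → coindexation would violate Principle C on *Mateo₄*.
*Stefan₅*: the pronoun c-commands this R-expression → coindexation would violate Principle C on *Stefan₅*.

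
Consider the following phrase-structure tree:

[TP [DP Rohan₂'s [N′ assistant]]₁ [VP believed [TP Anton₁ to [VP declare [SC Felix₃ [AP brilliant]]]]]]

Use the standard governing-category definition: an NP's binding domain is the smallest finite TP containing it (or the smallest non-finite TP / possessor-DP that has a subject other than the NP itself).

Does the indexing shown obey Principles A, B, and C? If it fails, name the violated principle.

Principle C

The two coindexed NPs are *[Rohan₂'s assistant]₁* and *Anton₁*.
*Anton₁* is an R-expression. Principle C requires it to be free everywhere.
*[Rohan₂'s assistant]₁* c-commands it and carries the same index.
The R-expression is bound → Principle C violation.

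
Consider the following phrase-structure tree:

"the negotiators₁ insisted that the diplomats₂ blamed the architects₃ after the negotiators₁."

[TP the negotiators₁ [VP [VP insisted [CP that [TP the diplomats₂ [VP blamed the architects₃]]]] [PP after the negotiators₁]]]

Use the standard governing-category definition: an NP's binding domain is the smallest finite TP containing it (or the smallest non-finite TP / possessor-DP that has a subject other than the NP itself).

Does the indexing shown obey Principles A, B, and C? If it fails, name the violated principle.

The two coindexed NPs are *the negotiators₁* (the higher occurrence) and *the negotiators₁* (the lower occurrence).
*the negotiators₁* (the lower occurrence) is an R-expression. Principle C requires it to be free everywhere.
*the negotiators₁* (the higher occurrence) c-commands it and carries the same index.
The R-expression is bound → Principle C violation.

Principle C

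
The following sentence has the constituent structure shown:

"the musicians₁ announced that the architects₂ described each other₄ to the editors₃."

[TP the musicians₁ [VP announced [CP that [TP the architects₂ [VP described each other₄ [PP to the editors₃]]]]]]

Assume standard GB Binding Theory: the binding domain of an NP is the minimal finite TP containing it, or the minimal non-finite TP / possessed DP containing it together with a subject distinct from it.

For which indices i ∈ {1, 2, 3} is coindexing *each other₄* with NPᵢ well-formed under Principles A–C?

*each other* is an anaphor, so Principle A applies: it must be bound in its binding domain.
Binding domain of *each other₄*: the embedded TP, whose subject is the architects₂.
*the musicians₁* c-commands the anaphor but is outside its binding domain → cannot satisfy Principle A.
*the architects₂* c-commands the anaphor within its binding domain → licit binder.
*the editors₃* does not c-command the anaphor → cannot bind it.

{2}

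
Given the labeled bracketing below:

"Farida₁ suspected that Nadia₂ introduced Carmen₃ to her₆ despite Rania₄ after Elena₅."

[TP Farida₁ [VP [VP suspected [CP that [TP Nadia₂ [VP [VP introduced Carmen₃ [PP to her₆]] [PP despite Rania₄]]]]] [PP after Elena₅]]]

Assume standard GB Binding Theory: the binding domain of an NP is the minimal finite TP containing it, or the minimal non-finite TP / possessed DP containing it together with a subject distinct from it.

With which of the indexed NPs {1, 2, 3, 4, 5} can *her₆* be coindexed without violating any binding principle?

*her* is a pronoun, so Principle B applies: it must be free in its binding domain.
Binding domain of *her₆*: the embedded TP, whose subject is Nadia₂.
*Farida₁* c-commands the pronoun but from outside its binding domain, and is not c-commanded by it → coindexation permitted.
*Nadia₂* c-commands the pronoun within its binding domain → coindexation would violate Principle B.
*Carmen₃* c-commands the pronoun within its binding domain → coindexation would violate Principle B.
*Rania₄* and the pronoun do not c-command one another → neither Principle B nor Principle C is at stake; coindexation permitted.
*Elena₅* and the pronoun do not c-command one another → neither Principle B nor Principle C is at stake; coindexation permitted.

{1, 4, 5}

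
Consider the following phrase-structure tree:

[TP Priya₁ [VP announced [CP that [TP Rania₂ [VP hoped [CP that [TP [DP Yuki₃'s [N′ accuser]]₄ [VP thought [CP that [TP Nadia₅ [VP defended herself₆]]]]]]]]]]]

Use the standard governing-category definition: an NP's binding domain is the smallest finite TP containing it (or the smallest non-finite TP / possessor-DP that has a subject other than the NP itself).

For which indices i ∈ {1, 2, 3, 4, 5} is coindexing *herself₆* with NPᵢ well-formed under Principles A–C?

{5}

*herself* is an anaphor, so Principle A applies: it must be bound in its binding domain.
Binding domain of *herself₆*: the embedded TP, whose subject is Nadia₅.
*Priya₁* c-commands the anaphor but is outside its binding domain → cannot satisfy Principle A.
*Rania₂* c-commands the anaphor but is outside its binding domain → cannot satisfy Principle A.
*Yuki₃* does not c-command the anaphor → cannot bind it.
*[Yuki₃'s accuser]₄* c-commands the anaphor but is outside its binding domain → cannot satisfy Principle A.
*Nadia₅* c-commands the anaphor within its binding domain → licit binder.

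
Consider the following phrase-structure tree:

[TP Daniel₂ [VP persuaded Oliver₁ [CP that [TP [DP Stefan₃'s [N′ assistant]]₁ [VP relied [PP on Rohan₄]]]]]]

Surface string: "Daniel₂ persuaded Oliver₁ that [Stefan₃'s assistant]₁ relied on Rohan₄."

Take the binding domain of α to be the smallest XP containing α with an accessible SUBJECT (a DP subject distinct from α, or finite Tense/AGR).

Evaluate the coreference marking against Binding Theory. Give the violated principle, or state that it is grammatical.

Principle C

The two coindexed NPs are *[Stefan₃'s assistant]₁* and *Oliver₁*.
*[Stefan₃'s assistant]₁* is an R-expression. Principle C requires it to be free everywhere.
*Oliver₁* c-commands it and carries the same index.
The R-expression is bound → Principle C violation.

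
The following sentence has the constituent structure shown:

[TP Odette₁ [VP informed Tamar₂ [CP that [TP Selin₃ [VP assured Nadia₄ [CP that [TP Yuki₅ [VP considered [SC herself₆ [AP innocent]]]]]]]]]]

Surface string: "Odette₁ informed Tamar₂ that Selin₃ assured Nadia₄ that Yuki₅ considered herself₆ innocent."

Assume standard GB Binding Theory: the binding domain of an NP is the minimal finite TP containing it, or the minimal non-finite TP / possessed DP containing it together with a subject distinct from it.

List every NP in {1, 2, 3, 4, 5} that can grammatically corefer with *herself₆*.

{5}

*herself* is an anaphor, so Principle A applies: it must be bound in its binding domain.
Binding domain of *herself₆*: the embedded TP, whose subject is Yuki₅.
*Odette₁* c-commands the anaphor but is outside its binding domain → cannot satisfy Principle A.
*Tamar₂* c-commands the anaphor but is outside its binding domain → cannot satisfy Principle A.
*Selin₃* c-commands the anaphor but is outside its binding domain → cannot satisfy Principle A.
*Nadia₄* c-commands the anaphor but is outside its binding domain → cannot satisfy Principle A.
*Yuki₅* c-commands the anaphor within its binding domain → licit binder.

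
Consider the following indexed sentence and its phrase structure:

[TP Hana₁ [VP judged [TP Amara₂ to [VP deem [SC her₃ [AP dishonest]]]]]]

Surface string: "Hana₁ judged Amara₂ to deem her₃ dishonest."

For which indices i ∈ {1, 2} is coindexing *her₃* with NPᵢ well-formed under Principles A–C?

*her* is a pronoun, so Principle B applies: it must be free in its binding domain.
Binding domain of *her₃*: the embedded TP, whose subject is Amara₂.
*Hana₁* c-commands the pronoun but from outside its binding domain, and is not c-commanded by it → coindexation permitted.
*Amara₂* c-commands the pronoun within its binding domain → coindexation would violate Principle B.

{1}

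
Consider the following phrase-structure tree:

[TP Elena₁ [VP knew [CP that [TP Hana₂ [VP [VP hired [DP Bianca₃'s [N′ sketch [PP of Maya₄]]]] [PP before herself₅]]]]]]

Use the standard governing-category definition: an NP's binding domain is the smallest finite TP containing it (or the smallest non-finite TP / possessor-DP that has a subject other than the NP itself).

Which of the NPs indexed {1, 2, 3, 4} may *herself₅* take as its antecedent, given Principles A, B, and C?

{2}

*herself* is an anaphor, so Principle A applies: it must be bound in its binding domain.
Binding domain of *herself₅*: the embedded TP, whose subject is Hana₂.
*Elena₁* c-commands the anaphor but is outside its binding domain → cannot satisfy Principle A.
*Hana₂* c-commands the anaphor within its binding domain → licit binder.
*Bianca₃* does not c-command the anaphor → cannot bind it.
*Maya₄* does not c-command the anaphor → cannot bind it.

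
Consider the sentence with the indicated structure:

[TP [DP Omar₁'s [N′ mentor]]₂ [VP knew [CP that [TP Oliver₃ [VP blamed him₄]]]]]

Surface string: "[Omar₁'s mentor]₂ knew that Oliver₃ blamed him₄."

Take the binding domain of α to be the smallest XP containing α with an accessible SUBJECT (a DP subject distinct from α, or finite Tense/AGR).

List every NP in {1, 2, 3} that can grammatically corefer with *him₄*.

*him* is a pronoun, so Principle B applies: it must be free in its binding domain.
Binding domain of *him₄*: the embedded TP, whose subject is Oliver₃.
*Omar₁* and the pronoun do not c-command one another → neither Principle B nor Principle C is at stake; coindexation permitted.
*[Omar₁'s mentor]₂* c-commands the pronoun but from outside its binding domain, and is not c-commanded by it → coindexation permitted.
*Oliver₃* c-commands the pronoun within its binding domain → coindexation would violate Principle B.

{1, 2}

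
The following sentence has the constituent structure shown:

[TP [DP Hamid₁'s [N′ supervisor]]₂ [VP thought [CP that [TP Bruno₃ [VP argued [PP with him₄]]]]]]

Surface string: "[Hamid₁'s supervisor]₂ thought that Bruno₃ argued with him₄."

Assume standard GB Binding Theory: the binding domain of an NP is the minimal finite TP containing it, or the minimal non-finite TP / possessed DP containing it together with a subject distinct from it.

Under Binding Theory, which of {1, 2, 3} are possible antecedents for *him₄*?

*him* is a pronoun, so Principle B applies: it must be free in its binding domain.
Binding domain of *him₄*: the embedded TP, whose subject is Bruno₃.
*Hamid₁* and the pronoun do not c-command one another → neither Principle B nor Principle C is at stake; coindexation permitted.
*[Hamid₁'s supervisor]₂* c-commands the pronoun but from outside its binding domain, and is not c-commanded by it → coindexation permitted.
*Bruno₃* c-commands the pronoun within its binding domain → coindexation would violate Principle B.

{1, 2}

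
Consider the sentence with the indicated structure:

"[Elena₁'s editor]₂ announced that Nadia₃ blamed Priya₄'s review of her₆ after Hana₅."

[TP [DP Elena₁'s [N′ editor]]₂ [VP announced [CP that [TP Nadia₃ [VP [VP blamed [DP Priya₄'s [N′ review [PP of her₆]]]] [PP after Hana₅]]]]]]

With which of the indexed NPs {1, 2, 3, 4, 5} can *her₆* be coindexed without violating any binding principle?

{1, 2, 3, 5}

*her* is a pronoun, so Principle B applies: it must be free in its binding domain.
Binding domain of *her₆*: the possessed DP, whose subject is Priya₄.
*Elena₁* and the pronoun do not c-command one another → neither Principle B nor Principle C is at stake; coindexation permitted.
*[Elena₁'s editor]₂* c-commands the pronoun but from outside its binding domain, and is not c-commanded by it → coindexation permitted.
*Nadia₃* c-commands the pronoun but from outside its binding domain, and is not c-commanded by it → coindexation permitted.
*Priya₄* c-commands the pronoun within its binding domain → coindexation would violate Principle B.
*Hana₅* and the pronoun do not c-command one another → neither Principle B nor Principle C is at stake; coindexation permitted.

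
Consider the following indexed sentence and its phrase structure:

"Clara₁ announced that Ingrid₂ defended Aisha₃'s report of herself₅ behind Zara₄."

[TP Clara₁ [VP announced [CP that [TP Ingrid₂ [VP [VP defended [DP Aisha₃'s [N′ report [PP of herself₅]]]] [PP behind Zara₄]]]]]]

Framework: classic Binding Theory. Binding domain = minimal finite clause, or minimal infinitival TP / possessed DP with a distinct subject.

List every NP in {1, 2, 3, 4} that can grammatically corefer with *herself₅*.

{3}

*herself* is an anaphor, so Principle A applies: it must be bound in its binding domain.
Binding domain of *herself₅*: the possessed DP, whose subject is Aisha₃.
*Clara₁* c-commands the anaphor but is outside its binding domain → cannot satisfy Principle A.
*Ingrid₂* c-commands the anaphor but is outside its binding domain → cannot satisfy Principle A.
*Aisha₃* c-commands the anaphor within its binding domain → licit binder.
*Zara₄* does not c-command the anaphor → cannot bind it.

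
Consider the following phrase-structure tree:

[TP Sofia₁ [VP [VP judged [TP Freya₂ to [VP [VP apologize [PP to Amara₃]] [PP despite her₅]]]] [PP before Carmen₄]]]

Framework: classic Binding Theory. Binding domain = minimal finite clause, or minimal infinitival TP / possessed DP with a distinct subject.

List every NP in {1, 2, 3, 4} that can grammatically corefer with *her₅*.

*her* is a pronoun, so Principle B applies: it must be free in its binding domain.
Binding domain of *her₅*: the embedded TP, whose subject is Freya₂.
*Sofia₁* c-commands the pronoun but from outside its binding domain, and is not c-commanded by it → coindexation permitted.
*Freya₂* c-commands the pronoun within its binding domain → coindexation would violate Principle B.
*Amara₃* and the pronoun do not c-command one another → neither Principle B nor Principle C is at stake; coindexation permitted.
*Carmen₄* and the pronoun do not c-command one another → neither Principle B nor Principle C is at stake; coindexation permitted.

{1, 3, 4}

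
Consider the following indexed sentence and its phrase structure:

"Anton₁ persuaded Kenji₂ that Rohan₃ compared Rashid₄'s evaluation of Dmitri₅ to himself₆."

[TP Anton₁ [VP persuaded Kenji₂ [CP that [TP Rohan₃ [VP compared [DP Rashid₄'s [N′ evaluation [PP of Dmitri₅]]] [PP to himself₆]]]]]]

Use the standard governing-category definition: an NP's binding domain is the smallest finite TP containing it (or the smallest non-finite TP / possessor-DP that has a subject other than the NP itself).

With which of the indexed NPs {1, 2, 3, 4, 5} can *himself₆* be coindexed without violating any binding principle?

{3}

*himself* is an anaphor, so Principle A applies: it must be bound in its binding domain.
Binding domain of *himself₆*: the embedded TP, whose subject is Rohan₃.
*Anton₁* c-commands the anaphor but is outside its binding domain → cannot satisfy Principle A.
*Kenji₂* c-commands the anaphor but is outside its binding domain → cannot satisfy Principle A.
*Rohan₃* c-commands the anaphor within its binding domain → licit binder.
*Rashid₄* does not c-command the anaphor → cannot bind it.
*Dmitri₅* does not c-command the anaphor → cannot bind it.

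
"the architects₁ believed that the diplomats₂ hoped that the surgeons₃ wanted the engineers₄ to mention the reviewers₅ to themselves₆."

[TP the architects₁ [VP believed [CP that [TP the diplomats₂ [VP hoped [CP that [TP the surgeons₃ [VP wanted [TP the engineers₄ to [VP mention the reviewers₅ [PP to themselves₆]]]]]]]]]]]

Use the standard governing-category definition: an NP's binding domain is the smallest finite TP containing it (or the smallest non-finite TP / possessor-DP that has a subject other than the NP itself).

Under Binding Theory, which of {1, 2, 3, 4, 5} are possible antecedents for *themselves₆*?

{4, 5}

*themselves* is an anaphor, so Principle A applies: it must be bound in its binding domain.
Binding domain of *themselves₆*: the embedded TP, whose subject is the engineers₄.
*the architects₁* c-commands the anaphor but is outside its binding domain → cannot satisfy Principle A.
*the diplomats₂* c-commands the anaphor but is outside its binding domain → cannot satisfy Principle A.
*the surgeons₃* c-commands the anaphor but is outside its binding domain → cannot satisfy Principle A.
*the engineers₄* c-commands the anaphor within its binding domain → licit binder.
*the reviewers₅* c-commands the anaphor within its binding domain → licit binder.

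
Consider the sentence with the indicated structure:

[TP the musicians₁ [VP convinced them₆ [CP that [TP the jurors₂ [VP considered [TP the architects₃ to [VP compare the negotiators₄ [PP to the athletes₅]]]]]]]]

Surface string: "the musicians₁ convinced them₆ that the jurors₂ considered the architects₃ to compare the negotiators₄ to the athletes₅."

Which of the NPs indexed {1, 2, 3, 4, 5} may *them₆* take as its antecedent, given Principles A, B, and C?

*them* is a pronoun, so Principle B applies: it must be free in its binding domain.
Binding domain of *them₆*: the matrix TP, whose subject is the musicians₁.
*the musicians₁* c-commands the pronoun within its binding domain → coindexation would violate Principle B.
*the jurors₂*: the pronoun c-commands this R-expression → coindexation would violate Principle C on *the jurors₂*.
*the architects₃*: the pronoun c-commands this R-expression → coindexation would violate Principle C on *the architects₃*.
*the negotiators₄*: the pronoun c-commands this R-expression → coindexation would violate Principle C on *the negotiators₄*.
*the athletes₅*: the pronoun c-commands this R-expression → coindexation would violate Principle C on *the athletes₅*.

none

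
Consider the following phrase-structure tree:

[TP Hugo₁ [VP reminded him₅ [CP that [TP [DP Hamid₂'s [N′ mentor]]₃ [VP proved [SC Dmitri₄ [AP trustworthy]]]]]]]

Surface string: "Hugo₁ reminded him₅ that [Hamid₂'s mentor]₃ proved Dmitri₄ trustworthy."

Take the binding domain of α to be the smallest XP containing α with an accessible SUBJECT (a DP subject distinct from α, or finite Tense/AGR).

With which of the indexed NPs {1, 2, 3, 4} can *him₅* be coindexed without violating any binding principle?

*him* is a pronoun, so Principle B applies: it must be free in its binding domain.
Binding domain of *him₅*: the matrix TP, whose subject is Hugo₁.
*Hugo₁* c-commands the pronoun within its binding domain → coindexation would violate Principle B.
*Hamid₂*: the pronoun c-commands this R-expression → coindexation would violate Principle C on *Hamid₂*.
*[Hamid₂'s mentor]₃*: the pronoun c-commands this R-expression → coindexation would violate Principle C on *[Hamid₂'s mentor]₃*.
*Dmitri₄*: the pronoun c-commands this R-expression → coindexation would violate Principle C on *Dmitri₄*.

none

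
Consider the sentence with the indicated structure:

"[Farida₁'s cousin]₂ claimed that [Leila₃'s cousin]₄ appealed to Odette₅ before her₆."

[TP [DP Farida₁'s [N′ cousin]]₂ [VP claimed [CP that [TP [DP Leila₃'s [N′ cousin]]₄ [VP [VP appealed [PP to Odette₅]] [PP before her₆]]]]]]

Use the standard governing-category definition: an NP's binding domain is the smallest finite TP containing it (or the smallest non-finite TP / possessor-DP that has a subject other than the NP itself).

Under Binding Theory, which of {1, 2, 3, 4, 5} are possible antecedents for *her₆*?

{1, 2, 3, 5}

*her* is a pronoun, so Principle B applies: it must be free in its binding domain.
Binding domain of *her₆*: the embedded TP, whose subject is [Leila₃'s cousin]₄.
*Farida₁* and the pronoun do not c-command one another → neither Principle B nor Principle C is at stake; coindexation permitted.
*[Farida₁'s cousin]₂* c-commands the pronoun but from outside its binding domain, and is not c-commanded by it → coindexation permitted.
*Leila₃* and the pronoun do not c-command one another → neither Principle B nor Principle C is at stake; coindexation permitted.
*[Leila₃'s cousin]₄* c-commands the pronoun within its binding domain → coindexation would violate Principle B.
*Odette₅* and the pronoun do not c-command one another → neither Principle B nor Principle C is at stake; coindexation permitted.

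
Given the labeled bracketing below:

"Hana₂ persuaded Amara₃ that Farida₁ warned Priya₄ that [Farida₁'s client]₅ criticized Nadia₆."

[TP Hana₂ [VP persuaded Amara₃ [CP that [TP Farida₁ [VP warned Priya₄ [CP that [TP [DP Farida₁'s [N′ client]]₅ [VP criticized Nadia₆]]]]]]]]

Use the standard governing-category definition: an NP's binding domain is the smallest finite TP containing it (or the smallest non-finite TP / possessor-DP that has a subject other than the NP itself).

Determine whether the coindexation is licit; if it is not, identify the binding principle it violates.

Principle C

The two coindexed NPs are *Farida₁* (the lower occurrence) and *Farida₁* (the higher occurrence).
*Farida₁* (the lower occurrence) is an R-expression. Principle C requires it to be free everywhere.
*Farida₁* (the higher occurrence) c-commands it and carries the same index.
The R-expression is bound → Principle C violation.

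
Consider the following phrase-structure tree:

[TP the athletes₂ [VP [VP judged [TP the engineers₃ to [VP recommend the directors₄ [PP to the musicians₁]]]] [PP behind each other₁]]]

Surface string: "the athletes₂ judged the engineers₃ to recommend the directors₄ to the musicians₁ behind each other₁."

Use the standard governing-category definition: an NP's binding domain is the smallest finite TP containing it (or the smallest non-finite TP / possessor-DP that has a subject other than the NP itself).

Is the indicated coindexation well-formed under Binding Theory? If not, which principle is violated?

The two coindexed NPs are *the musicians₁* and *each other₁*.
*each other₁* is an anaphor. Principle A requires it to be bound within its binding domain — the matrix TP, whose subject is the athletes₂.
Within that domain it is c-commanded by *the athletes₂*, which does not share its index.
*the musicians₁* does not c-command the anaphor at all.
The anaphor is unbound in its domain → Principle A violation.

Principle A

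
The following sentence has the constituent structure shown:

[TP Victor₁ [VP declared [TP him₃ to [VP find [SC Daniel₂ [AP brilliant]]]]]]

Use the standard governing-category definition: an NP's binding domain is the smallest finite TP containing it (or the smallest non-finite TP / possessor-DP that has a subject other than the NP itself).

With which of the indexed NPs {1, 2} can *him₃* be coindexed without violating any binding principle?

none

*him* is a pronoun, so Principle B applies: it must be free in its binding domain.
Binding domain of *him₃*: the matrix TP, whose subject is Victor₁.
*Victor₁* c-commands the pronoun within its binding domain → coindexation would violate Principle B.
*Daniel₂*: the pronoun c-commands this R-expression → coindexation would violate Principle C on *Daniel₂*.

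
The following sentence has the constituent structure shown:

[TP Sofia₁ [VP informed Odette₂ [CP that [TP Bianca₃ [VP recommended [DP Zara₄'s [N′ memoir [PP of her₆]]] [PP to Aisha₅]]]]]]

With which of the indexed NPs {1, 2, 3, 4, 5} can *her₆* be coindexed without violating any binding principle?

*her* is a pronoun, so Principle B applies: it must be free in its binding domain.
Binding domain of *her₆*: the possessed DP, whose subject is Zara₄.
*Sofia₁* c-commands the pronoun but from outside its binding domain, and is not c-commanded by it → coindexation permitted.
*Odette₂* c-commands the pronoun but from outside its binding domain, and is not c-commanded by it → coindexation permitted.
*Bianca₃* c-commands the pronoun but from outside its binding domain, and is not c-commanded by it → coindexation permitted.
*Zara₄* c-commands the pronoun within its binding domain → coindexation would violate Principle B.
*Aisha₅* and the pronoun do not c-command one another → neither Principle B nor Principle C is at stake; coindexation permitted.

{1, 2, 3, 5}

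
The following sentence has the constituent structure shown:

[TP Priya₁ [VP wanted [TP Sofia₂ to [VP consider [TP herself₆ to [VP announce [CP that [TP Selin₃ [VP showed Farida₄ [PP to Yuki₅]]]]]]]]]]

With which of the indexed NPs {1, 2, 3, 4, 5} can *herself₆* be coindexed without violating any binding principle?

{2}

*herself* is an anaphor, so Principle A applies: it must be bound in its binding domain.
Binding domain of *herself₆*: the embedded TP, whose subject is Sofia₂.
*Priya₁* c-commands the anaphor but is outside its binding domain → cannot satisfy Principle A.
*Sofia₂* c-commands the anaphor within its binding domain → licit binder.
*Selin₃* does not c-command the anaphor → cannot bind it.
*Farida₄* does not c-command the anaphor → cannot bind it.
*Yuki₅* does not c-command the anaphor → cannot bind it.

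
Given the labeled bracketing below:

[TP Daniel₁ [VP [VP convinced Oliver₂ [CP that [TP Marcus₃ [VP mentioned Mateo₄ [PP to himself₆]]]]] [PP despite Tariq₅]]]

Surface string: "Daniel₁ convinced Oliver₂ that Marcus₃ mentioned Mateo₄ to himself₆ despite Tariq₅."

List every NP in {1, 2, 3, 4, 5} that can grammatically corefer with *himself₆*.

{3, 4}

*himself* is an anaphor, so Principle A applies: it must be bound in its binding domain.
Binding domain of *himself₆*: the embedded TP, whose subject is Marcus₃.
*Daniel₁* c-commands the anaphor but is outside its binding domain → cannot satisfy Principle A.
*Oliver₂* c-commands the anaphor but is outside its binding domain → cannot satisfy Principle A.
*Marcus₃* c-commands the anaphor within its binding domain → licit binder.
*Mateo₄* c-commands the anaphor within its binding domain → licit binder.
*Tariq₅* does not c-command the anaphor → cannot bind it.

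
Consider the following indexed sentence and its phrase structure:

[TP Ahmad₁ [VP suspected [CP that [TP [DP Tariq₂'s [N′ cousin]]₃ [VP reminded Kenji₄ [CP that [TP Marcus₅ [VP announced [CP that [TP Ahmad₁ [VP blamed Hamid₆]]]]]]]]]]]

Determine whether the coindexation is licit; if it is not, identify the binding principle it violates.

Principle C

The two coindexed NPs are *Ahmad₁* (the higher occurrence) and *Ahmad₁* (the lower occurrence).
*Ahmad₁* (the lower occurrence) is an R-expression. Principle C requires it to be free everywhere.
*Ahmad₁* (the higher occurrence) c-commands it and carries the same index.
The R-expression is bound → Principle C violation.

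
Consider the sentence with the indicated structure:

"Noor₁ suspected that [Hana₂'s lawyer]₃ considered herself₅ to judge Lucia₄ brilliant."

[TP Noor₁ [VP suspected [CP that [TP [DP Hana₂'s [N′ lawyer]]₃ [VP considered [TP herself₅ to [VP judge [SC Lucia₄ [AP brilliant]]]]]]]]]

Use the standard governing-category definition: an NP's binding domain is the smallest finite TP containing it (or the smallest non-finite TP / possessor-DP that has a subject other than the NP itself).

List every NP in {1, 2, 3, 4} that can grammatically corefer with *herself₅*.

*herself* is an anaphor, so Principle A applies: it must be bound in its binding domain.
Binding domain of *herself₅*: the embedded TP, whose subject is [Hana₂'s lawyer]₃.
*Noor₁* c-commands the anaphor but is outside its binding domain → cannot satisfy Principle A.
*Hana₂* does not c-command the anaphor → cannot bind it.
*[Hana₂'s lawyer]₃* c-commands the anaphor within its binding domain → licit binder.
*Lucia₄* does not c-command the anaphor → cannot bind it.

{3}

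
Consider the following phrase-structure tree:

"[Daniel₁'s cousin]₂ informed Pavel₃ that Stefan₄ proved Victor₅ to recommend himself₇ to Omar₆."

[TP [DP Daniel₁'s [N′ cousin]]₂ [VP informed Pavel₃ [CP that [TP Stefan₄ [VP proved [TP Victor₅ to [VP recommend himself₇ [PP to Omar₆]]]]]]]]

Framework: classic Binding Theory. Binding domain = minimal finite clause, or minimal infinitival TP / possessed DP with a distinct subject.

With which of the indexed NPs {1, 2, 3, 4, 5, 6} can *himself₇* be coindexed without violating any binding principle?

{5}

*himself* is an anaphor, so Principle A applies: it must be bound in its binding domain.
Binding domain of *himself₇*: the embedded TP, whose subject is Victor₅.
*Daniel₁* does not c-command the anaphor → cannot bind it.
*[Daniel₁'s cousin]₂* c-commands the anaphor but is outside its binding domain → cannot satisfy Principle A.
*Pavel₃* c-commands the anaphor but is outside its binding domain → cannot satisfy Principle A.
*Stefan₄* c-commands the anaphor but is outside its binding domain → cannot satisfy Principle A.
*Victor₅* c-commands the anaphor within its binding domain → licit binder.
*Omar₆* does not c-command the anaphor → cannot bind it.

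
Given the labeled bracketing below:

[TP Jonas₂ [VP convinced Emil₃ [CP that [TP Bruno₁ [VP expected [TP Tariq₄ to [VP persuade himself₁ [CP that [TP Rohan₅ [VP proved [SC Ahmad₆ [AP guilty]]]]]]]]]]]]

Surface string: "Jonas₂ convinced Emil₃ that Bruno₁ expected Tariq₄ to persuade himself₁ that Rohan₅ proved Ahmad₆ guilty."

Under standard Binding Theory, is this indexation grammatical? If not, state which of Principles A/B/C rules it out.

The two coindexed NPs are *Bruno₁* and *himself₁*.
*himself₁* is an anaphor. Principle A requires it to be bound within its binding domain — the embedded TP, whose subject is Tariq₄.
Within that domain it is c-commanded by *Tariq₄*, which does not share its index.
*Bruno₁* does c-command the anaphor, but from outside its binding domain.
The anaphor is unbound in its domain → Principle A violation.

Principle A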